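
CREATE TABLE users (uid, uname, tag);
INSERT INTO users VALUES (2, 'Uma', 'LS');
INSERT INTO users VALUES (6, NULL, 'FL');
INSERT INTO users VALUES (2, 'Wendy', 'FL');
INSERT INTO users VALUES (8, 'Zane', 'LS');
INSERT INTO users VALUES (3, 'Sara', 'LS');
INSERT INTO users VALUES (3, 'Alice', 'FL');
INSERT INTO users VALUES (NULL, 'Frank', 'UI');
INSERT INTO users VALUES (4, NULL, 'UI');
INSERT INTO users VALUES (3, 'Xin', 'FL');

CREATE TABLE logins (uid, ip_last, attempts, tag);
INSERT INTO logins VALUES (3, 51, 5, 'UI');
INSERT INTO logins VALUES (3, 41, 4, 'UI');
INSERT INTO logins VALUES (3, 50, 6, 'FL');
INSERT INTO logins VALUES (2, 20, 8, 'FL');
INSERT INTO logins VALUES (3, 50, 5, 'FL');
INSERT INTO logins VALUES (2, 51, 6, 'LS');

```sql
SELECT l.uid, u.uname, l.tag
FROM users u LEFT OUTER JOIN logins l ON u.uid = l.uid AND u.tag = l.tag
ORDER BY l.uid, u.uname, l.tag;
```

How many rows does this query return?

11

LEFT JOIN keeps every row from `users`; unmatched rows get NULL for `logins`'s columns.
Matching on u.uid = l.uid AND u.tag = l.tag. A NULL in a compared column never satisfies the condition.
Matched pairs: 6; unmatched u rows kept: 5.
Total: 6 matched + 5 padded = 11 rows.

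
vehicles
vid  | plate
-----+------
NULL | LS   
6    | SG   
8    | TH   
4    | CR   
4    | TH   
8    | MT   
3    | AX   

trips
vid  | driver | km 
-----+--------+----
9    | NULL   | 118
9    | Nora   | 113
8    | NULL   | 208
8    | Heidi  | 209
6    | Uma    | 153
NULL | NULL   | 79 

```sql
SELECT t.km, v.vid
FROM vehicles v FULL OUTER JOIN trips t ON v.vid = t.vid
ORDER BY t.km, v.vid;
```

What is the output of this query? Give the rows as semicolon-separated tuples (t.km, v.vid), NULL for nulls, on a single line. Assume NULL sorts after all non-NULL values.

(79, NULL); (113, NULL); (118, NULL); (153, 6); (208, 8); (208, 8); (209, 8); (209, 8); (NULL, 3); (NULL, 4); (NULL, 4); (NULL, NULL)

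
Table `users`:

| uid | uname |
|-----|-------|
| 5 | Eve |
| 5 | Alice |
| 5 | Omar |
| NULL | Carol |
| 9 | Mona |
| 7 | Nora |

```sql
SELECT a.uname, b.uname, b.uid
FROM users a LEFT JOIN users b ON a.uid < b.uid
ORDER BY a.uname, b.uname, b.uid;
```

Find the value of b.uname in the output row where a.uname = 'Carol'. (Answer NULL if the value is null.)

NULL

LEFT JOIN keeps every row from `users a`; unmatched rows get NULL for `users b`'s columns.
Matching on a.uid < b.uid. A NULL in a compared column never satisfies the condition.
- a[0] uid=5 → 2 match(es) in b → 2 row(s).
- a[1] uid=5 → 2 match(es) in b → 2 row(s).
- a[2] uid=5 → 2 match(es) in b → 2 row(s).
- a[3] uid=NULL → no match; kept with NULLs on the b side.
- a[4] uid=9 → no match; kept with NULLs on the b side.
- a[5] uid=7 → 1 match(es) in b → 1 row(s).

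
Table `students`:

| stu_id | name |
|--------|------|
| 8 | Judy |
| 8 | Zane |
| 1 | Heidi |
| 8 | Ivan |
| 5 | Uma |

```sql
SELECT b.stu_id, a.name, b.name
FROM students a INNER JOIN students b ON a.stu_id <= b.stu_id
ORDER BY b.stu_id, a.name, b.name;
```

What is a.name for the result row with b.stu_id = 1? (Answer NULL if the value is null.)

Heidi

INNER JOIN keeps only pairs where the ON condition holds.
Matching on a.stu_id <= b.stu_id.
Matched pairs: 18.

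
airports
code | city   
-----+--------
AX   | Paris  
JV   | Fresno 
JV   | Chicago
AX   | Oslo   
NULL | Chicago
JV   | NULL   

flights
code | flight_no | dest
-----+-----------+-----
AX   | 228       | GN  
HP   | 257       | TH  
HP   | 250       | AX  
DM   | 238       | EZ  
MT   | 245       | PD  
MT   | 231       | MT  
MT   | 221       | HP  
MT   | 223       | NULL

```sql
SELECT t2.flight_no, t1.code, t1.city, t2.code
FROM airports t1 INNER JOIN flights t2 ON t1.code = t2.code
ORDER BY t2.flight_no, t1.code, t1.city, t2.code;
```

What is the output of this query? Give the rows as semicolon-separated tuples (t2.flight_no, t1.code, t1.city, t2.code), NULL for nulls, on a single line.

INNER JOIN keeps only pairs where the ON condition holds.
Matching on t1.code = t2.code. A NULL in a compared column never satisfies the condition.
Matched pairs: 2.

(228, AX, Oslo, AX); (228, AX, Paris, AX)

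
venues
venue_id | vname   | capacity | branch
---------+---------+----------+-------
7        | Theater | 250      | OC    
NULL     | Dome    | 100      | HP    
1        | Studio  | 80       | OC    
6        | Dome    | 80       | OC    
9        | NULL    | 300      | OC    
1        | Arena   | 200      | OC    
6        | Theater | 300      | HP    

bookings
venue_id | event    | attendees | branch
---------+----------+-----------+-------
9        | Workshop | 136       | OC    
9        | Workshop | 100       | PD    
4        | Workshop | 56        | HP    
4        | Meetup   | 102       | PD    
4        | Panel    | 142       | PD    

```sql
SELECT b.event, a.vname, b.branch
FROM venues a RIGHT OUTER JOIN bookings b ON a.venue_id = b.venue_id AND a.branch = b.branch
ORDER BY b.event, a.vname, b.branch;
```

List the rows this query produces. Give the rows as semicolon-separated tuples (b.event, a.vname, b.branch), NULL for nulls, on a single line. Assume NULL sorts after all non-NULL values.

(Meetup, NULL, PD); (Panel, NULL, PD); (Workshop, NULL, HP); (Workshop, NULL, OC); (Workshop, NULL, PD)

RIGHT JOIN keeps every row from `bookings`; unmatched rows get NULL for `venues`'s columns.
Matching on a.venue_id = b.venue_id AND a.branch = b.branch. A NULL in a compared column never satisfies the condition.
- venue_id=7, branch=OC: no matching b row.
- venue_id=NULL, branch=HP: no matching b row.
- venue_id=1, branch=OC: no matching b row.
- venue_id=6, branch=OC: no matching b row.
- venue_id=9, branch=OC: 1 matching b row(s), so 1 row(s) emitted.
- venue_id=1, branch=OC: no matching b row.
- venue_id=6, branch=HP: no matching b row.
- 4 row(s) from b found no a partner → padded with NULL.
After projecting and ordering:
b.event | a.vname | b.branch
Meetup | NULL | PD
Panel | NULL | PD
Workshop | NULL | HP
Workshop | NULL | OC
Workshop | NULL | PD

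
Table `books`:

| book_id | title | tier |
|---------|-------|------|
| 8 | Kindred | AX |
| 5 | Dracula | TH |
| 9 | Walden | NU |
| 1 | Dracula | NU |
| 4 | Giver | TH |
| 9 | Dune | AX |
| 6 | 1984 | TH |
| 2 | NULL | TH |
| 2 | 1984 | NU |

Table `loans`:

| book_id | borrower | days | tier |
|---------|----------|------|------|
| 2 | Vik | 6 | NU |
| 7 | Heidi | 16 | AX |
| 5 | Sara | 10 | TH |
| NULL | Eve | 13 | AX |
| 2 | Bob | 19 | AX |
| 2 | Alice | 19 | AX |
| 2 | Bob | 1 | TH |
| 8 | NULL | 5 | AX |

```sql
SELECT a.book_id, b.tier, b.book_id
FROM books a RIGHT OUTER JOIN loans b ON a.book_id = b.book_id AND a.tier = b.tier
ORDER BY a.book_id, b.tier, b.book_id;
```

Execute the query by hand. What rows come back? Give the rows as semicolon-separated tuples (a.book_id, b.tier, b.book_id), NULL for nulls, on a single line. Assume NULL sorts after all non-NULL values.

RIGHT JOIN keeps every row from `loans`; unmatched rows get NULL for `books`'s columns.
Matching on a.book_id = b.book_id AND a.tier = b.tier. A NULL in a compared column never satisfies the condition.
Matched pairs: 4; unmatched b rows kept: 4.

(2, NU, 2); (2, TH, 2); (5, TH, 5); (8, AX, 8); (NULL, AX, 2); (NULL, AX, 2); (NULL, AX, 7); (NULL, AX, NULL)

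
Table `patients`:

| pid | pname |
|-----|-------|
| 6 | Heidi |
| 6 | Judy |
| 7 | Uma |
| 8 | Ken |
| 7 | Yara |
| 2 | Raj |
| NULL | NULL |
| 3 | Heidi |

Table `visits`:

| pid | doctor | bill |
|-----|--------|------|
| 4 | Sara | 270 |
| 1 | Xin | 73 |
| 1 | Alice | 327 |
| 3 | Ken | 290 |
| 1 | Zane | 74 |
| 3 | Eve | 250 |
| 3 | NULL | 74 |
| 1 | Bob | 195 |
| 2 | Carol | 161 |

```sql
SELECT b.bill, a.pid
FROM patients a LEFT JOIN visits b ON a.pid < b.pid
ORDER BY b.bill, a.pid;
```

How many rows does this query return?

LEFT JOIN keeps every row from `patients`; unmatched rows get NULL for `visits`'s columns.
Matching on a.pid < b.pid. A NULL in a compared column never satisfies the condition.
- pid=6: no b row matches, row kept with b columns NULL.
- pid=6: no b row matches, row kept with b columns NULL.
- pid=7: no b row matches, row kept with b columns NULL.
- pid=8: no b row matches, row kept with b columns NULL.
- pid=7: no b row matches, row kept with b columns NULL.
- pid=2: 4 matching b row(s), so 4 row(s) emitted.
- pid=NULL: no b row matches, row kept with b columns NULL.
- pid=3: 1 matching b row(s), so 1 row(s) emitted.
Total: 5 matched + 6 padded = 11 rows.

11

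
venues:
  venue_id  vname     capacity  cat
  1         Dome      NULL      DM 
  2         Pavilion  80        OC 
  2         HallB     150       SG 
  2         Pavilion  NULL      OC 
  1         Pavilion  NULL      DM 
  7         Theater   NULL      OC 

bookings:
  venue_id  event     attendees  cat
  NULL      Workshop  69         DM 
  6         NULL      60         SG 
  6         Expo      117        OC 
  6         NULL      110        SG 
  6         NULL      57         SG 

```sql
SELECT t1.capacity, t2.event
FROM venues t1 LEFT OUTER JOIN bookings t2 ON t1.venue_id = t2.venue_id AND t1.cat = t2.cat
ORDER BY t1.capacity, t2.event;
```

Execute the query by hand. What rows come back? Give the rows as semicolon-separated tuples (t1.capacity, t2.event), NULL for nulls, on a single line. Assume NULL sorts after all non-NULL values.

LEFT JOIN keeps every row from `venues`; unmatched rows get NULL for `bookings`'s columns.
Matching on t1.venue_id = t2.venue_id AND t1.cat = t2.cat. A NULL in a compared column never satisfies the condition.
Matched pairs: 0; unmatched t1 rows kept: 6.

(80, NULL); (150, NULL); (NULL, NULL); (NULL, NULL); (NULL, NULL); (NULL, NULL)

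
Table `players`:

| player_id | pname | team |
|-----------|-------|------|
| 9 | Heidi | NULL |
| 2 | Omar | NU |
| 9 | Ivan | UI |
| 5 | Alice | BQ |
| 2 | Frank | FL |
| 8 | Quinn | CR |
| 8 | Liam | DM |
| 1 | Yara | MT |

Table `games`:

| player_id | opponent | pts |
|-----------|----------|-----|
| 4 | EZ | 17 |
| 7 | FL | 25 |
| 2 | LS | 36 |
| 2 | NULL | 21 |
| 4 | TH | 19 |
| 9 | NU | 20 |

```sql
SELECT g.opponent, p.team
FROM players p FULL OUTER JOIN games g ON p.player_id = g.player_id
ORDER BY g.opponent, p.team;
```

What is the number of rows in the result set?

FULL OUTER JOIN keeps every row from both sides; unmatched rows get NULL for the other side's columns.
Matching on p.player_id = g.player_id.
- p (player_id=9) pairs with 1 row(s) of g.
- p (player_id=2) pairs with 2 row(s) of g.
- p (player_id=9) pairs with 1 row(s) of g.
- p (player_id=5) has no partner → padded with NULL.
- p (player_id=2) pairs with 2 row(s) of g.
- p (player_id=8) has no partner → padded with NULL.
- p (player_id=8) has no partner → padded with NULL.
- p (player_id=1) has no partner → padded with NULL.
- 3 g row(s) had no p match → kept, p columns NULL.
Total: 6 matched + 7 padded = 13 rows.

13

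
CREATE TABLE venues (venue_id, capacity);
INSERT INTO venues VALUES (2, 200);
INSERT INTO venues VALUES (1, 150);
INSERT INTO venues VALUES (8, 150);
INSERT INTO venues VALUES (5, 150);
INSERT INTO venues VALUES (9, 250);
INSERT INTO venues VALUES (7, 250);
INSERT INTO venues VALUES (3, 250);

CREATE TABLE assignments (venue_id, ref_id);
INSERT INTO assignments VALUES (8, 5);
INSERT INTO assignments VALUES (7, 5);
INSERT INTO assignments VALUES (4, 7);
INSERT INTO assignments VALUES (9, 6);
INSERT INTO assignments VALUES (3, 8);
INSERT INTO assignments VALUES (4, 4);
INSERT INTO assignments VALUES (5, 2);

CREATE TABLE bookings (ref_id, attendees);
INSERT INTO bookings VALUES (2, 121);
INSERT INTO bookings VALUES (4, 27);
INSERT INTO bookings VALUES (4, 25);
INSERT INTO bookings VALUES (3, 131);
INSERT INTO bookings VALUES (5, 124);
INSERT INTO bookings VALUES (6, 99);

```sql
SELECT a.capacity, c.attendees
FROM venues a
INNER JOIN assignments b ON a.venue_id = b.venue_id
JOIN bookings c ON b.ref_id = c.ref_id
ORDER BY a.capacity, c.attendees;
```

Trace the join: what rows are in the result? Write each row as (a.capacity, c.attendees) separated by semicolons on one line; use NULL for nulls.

(150, 121); (150, 124); (250, 99); (250, 124)

Step 1 — a INNER JOIN b on venue_id → 5 row(s).
Then INNER JOIN `bookings c` on ref_id: keep only rows whose b.ref_id appears in c.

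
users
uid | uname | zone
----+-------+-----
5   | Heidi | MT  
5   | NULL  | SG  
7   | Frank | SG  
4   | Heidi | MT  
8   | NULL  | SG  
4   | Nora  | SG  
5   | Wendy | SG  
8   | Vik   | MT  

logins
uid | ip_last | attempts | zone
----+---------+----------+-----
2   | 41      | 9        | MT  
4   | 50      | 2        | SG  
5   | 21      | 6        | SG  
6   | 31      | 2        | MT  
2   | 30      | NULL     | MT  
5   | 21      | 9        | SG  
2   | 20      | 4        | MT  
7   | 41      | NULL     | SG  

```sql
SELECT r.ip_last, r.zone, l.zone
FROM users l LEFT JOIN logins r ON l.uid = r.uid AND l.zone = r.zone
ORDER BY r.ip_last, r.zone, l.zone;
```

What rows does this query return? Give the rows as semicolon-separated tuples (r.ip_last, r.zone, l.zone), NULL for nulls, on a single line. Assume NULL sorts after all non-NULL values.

LEFT JOIN keeps every row from `users`; unmatched rows get NULL for `logins`'s columns.
Matching on l.uid = r.uid AND l.zone = r.zone.
- uid=5, zone=MT: no r row matches, row kept with r columns NULL.
- uid=5, zone=SG: 2 matching r row(s), so 2 row(s) emitted.
- uid=7, zone=SG: 1 matching r row(s), so 1 row(s) emitted.
- uid=4, zone=MT: no r row matches, row kept with r columns NULL.
- uid=8, zone=SG: no r row matches, row kept with r columns NULL.
- uid=4, zone=SG: 1 matching r row(s), so 1 row(s) emitted.
- uid=5, zone=SG: 2 matching r row(s), so 2 row(s) emitted.
- uid=8, zone=MT: no r row matches, row kept with r columns NULL.
After projecting and ordering:
r.ip_last | r.zone | l.zone
21 | SG | SG
21 | SG | SG
21 | SG | SG
21 | SG | SG
41 | SG | SG
50 | SG | SG
NULL | NULL | MT
NULL | NULL | MT
NULL | NULL | MT
NULL | NULL | SG

(21, SG, SG); (21, SG, SG); (21, SG, SG); (21, SG, SG); (41, SG, SG); (50, SG, SG); (NULL, NULL, MT); (NULL, NULL, MT); (NULL, NULL, MT); (NULL, NULL, SG)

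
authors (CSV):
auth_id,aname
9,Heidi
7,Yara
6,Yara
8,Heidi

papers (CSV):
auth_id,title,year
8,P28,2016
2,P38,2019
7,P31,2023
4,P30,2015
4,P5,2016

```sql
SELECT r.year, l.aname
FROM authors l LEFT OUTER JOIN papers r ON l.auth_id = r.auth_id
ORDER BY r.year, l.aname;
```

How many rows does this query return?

LEFT JOIN keeps every row from `authors`; unmatched rows get NULL for `papers`'s columns.
Matching on l.auth_id = r.auth_id.
- l (auth_id=9) has no partner → padded with NULL.
- l (auth_id=7) pairs with 1 row(s) of r.
- l (auth_id=6) has no partner → padded with NULL.
- l (auth_id=8) pairs with 1 row(s) of r.
Total: 2 matched + 2 padded = 4 rows.

4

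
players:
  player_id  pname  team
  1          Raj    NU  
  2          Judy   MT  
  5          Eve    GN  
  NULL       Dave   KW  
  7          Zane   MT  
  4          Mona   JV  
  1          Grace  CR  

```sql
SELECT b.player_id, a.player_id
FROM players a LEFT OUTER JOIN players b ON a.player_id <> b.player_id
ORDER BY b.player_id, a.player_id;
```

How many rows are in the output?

29

LEFT JOIN keeps every row from `players a`; unmatched rows get NULL for `players b`'s columns.
Matching on a.player_id <> b.player_id. A NULL in a compared column never satisfies the condition.
- a (player_id=1) pairs with 4 row(s) of b.
- a (player_id=2) pairs with 5 row(s) of b.
- a (player_id=5) pairs with 5 row(s) of b.
- a (player_id=NULL) has no partner → padded with NULL.
- a (player_id=7) pairs with 5 row(s) of b.
- a (player_id=4) pairs with 5 row(s) of b.
- a (player_id=1) pairs with 4 row(s) of b.
Total: 28 matched + 1 padded = 29 rows.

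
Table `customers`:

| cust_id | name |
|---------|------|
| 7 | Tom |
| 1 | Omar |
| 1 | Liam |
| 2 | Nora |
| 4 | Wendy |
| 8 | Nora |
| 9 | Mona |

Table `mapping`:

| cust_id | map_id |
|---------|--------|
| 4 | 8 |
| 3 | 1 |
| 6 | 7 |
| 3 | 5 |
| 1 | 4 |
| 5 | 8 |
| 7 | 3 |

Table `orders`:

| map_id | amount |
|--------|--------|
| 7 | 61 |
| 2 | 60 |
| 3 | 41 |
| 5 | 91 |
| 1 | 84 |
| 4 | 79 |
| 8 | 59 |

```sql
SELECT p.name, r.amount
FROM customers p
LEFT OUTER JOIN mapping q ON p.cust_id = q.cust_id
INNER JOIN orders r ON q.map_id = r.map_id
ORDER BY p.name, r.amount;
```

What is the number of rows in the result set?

4

Evaluate left to right. First `customers p LEFT JOIN mapping q` on cust_id: 7 row(s).
Then INNER JOIN `orders r` on map_id: keep only rows whose q.map_id appears in r.
Result: 4 row(s).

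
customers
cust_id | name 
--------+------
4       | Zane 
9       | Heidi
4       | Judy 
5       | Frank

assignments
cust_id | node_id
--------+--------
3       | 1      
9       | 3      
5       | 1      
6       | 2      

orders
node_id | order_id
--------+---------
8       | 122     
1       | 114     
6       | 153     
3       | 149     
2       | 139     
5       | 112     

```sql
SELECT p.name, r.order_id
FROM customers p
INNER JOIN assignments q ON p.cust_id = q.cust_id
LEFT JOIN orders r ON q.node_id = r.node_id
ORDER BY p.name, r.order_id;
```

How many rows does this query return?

2

Step 1 — p INNER JOIN q on cust_id → 2 row(s).
Then LEFT JOIN `orders r` on node_id: each of those 2 rows is kept; rows whose q.node_id has no match in r get NULL for r's columns.
Result: 2 row(s).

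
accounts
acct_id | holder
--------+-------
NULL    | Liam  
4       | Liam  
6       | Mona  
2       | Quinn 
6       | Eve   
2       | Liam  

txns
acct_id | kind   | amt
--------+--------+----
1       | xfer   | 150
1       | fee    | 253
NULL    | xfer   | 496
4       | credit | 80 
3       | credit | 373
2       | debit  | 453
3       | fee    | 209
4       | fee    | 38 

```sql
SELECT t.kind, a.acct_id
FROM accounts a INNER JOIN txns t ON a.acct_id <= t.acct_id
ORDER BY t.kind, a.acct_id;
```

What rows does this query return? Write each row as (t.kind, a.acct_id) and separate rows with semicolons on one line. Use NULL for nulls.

(credit, 2); (credit, 2); (credit, 2); (credit, 2); (credit, 4); (debit, 2); (debit, 2); (fee, 2); (fee, 2); (fee, 2); (fee, 2); (fee, 4)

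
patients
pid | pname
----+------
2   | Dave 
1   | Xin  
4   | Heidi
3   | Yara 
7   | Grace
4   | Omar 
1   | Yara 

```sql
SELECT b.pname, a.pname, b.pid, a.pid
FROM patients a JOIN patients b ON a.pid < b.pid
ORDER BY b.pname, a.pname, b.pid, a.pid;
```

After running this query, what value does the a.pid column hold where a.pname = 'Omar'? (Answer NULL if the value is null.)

INNER JOIN keeps only pairs where the ON condition holds.
Matching on a.pid < b.pid.
- a (pid=2) pairs with 4 row(s) of b.
- a (pid=1) pairs with 5 row(s) of b.
- a (pid=4) pairs with 1 row(s) of b.
- a (pid=3) pairs with 3 row(s) of b.
- a (pid=7) has no partner → excluded.
- a (pid=4) pairs with 1 row(s) of b.
- a (pid=1) pairs with 5 row(s) of b.

4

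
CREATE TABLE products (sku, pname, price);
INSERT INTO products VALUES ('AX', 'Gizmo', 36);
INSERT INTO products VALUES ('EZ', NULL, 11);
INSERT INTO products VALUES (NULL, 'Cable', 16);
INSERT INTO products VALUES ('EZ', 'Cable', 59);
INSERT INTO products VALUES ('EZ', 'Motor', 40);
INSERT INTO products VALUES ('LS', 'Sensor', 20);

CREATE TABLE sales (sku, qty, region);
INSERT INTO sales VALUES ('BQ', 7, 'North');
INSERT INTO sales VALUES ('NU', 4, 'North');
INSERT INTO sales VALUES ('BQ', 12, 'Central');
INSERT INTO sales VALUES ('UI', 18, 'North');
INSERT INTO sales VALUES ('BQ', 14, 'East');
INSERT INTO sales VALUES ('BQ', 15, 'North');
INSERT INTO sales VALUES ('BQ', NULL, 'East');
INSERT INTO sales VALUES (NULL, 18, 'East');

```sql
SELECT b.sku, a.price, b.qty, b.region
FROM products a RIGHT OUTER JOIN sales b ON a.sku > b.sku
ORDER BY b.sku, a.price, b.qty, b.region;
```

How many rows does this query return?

23

RIGHT JOIN keeps every row from `sales`; unmatched rows get NULL for `products`'s columns.
Matching on a.sku > b.sku. A NULL in a compared column never satisfies the condition.
- sku=AX: no matching b row.
- sku=EZ: 5 matching b row(s), so 5 row(s) emitted.
- sku=NULL: no matching b row.
- sku=EZ: 5 matching b row(s), so 5 row(s) emitted.
- sku=EZ: 5 matching b row(s), so 5 row(s) emitted.
- sku=LS: 5 matching b row(s), so 5 row(s) emitted.
- 3 b row(s) had no a match → kept, a columns NULL.
Total: 20 matched + 3 padded = 23 rows.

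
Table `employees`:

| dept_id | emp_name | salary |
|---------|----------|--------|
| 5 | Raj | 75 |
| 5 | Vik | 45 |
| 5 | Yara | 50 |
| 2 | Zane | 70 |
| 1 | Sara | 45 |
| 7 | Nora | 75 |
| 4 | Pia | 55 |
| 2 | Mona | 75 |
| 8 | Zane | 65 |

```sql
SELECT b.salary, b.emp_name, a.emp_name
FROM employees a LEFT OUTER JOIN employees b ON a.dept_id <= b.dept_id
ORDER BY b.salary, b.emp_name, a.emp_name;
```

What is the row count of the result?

49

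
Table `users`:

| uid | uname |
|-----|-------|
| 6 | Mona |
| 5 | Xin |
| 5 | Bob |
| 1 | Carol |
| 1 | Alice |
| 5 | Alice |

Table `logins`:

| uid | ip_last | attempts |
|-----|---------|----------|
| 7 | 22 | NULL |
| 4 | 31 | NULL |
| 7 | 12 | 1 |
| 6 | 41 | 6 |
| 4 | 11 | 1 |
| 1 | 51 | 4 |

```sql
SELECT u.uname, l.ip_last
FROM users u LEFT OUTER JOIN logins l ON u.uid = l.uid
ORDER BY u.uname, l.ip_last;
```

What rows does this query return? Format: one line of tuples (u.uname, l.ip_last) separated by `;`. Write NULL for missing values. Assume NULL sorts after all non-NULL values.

LEFT JOIN keeps every row from `users`; unmatched rows get NULL for `logins`'s columns.
Matching on u.uid = l.uid.
- u (uid=6) pairs with 1 row(s) of l.
- u (uid=5) has no partner → padded with NULL.
- u (uid=5) has no partner → padded with NULL.
- u (uid=1) pairs with 1 row(s) of l.
- u (uid=1) pairs with 1 row(s) of l.
- u (uid=5) has no partner → padded with NULL.
After projecting and ordering:
u.uname | l.ip_last
Alice | 51
Alice | NULL
Bob | NULL
Carol | 51
Mona | 41
Xin | NULL

(Alice, 51); (Alice, NULL); (Bob, NULL); (Carol, 51); (Mona, 41); (Xin, NULL)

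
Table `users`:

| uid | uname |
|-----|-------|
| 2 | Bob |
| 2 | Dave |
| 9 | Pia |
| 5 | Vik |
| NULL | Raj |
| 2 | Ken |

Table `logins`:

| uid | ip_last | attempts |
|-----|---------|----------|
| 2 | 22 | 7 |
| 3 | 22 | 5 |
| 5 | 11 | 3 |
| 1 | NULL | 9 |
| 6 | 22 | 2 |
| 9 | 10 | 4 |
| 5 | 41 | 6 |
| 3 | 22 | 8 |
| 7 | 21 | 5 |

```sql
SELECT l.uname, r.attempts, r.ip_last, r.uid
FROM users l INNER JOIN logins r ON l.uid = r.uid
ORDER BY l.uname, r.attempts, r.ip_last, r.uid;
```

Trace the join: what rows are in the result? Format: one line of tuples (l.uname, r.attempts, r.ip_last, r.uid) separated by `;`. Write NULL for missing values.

INNER JOIN keeps only pairs where the ON condition holds.
Matching on l.uid = r.uid. A NULL in a compared column never satisfies the condition.
- l (uid=2) pairs with 1 row(s) of r.
- l (uid=2) pairs with 1 row(s) of r.
- l (uid=9) pairs with 1 row(s) of r.
- l (uid=5) pairs with 2 row(s) of r.
- l (uid=NULL) has no partner → excluded.
- l (uid=2) pairs with 1 row(s) of r.
After projecting and ordering:
l.uname | r.attempts | r.ip_last | r.uid
Bob | 7 | 22 | 2
Dave | 7 | 22 | 2
Ken | 7 | 22 | 2
Pia | 4 | 10 | 9
Vik | 3 | 11 | 5
Vik | 6 | 41 | 5

(Bob, 7, 22, 2); (Dave, 7, 22, 2); (Ken, 7, 22, 2); (Pia, 4, 10, 9); (Vik, 3, 11, 5); (Vik, 6, 41, 5)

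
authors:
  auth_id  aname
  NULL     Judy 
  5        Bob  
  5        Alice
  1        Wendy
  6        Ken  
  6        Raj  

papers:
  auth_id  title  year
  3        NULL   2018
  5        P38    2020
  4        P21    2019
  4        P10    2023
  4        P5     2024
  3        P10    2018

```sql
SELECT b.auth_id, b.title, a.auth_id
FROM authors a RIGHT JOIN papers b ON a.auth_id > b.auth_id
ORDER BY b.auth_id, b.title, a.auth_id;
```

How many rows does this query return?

RIGHT JOIN keeps every row from `papers`; unmatched rows get NULL for `authors`'s columns.
Matching on a.auth_id > b.auth_id. A NULL in a compared column never satisfies the condition.
Matched pairs: 22; unmatched b rows kept: 0.
Total: 22 rows.

22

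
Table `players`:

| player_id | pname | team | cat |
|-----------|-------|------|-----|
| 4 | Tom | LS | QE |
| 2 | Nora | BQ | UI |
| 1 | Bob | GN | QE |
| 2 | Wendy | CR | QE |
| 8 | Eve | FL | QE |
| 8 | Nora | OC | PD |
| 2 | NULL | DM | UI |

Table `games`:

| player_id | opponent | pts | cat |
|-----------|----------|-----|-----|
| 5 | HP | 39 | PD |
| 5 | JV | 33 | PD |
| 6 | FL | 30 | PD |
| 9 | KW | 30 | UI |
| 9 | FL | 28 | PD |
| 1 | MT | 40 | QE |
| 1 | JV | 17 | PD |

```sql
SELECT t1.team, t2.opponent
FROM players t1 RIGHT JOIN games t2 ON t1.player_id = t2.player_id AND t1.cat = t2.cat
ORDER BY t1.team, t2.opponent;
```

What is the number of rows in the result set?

7

RIGHT JOIN keeps every row from `games`; unmatched rows get NULL for `players`'s columns.
Matching on t1.player_id = t2.player_id AND t1.cat = t2.cat.
Matched pairs: 1; unmatched t2 rows kept: 6.
Total: 1 matched + 6 padded = 7 rows.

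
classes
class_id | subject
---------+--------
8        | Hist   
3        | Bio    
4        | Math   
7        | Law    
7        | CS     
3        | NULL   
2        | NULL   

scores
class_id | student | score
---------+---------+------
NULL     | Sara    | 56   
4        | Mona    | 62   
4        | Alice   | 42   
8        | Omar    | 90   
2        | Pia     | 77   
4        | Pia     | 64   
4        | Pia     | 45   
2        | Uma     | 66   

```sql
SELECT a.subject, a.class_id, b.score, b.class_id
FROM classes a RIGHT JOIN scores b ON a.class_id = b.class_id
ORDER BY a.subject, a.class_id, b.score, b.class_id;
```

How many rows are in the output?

RIGHT JOIN keeps every row from `scores`; unmatched rows get NULL for `classes`'s columns.
Matching on a.class_id = b.class_id. A NULL in a compared column never satisfies the condition.
Matched pairs: 7; unmatched b rows kept: 1.
Total: 7 matched + 1 padded = 8 rows.

8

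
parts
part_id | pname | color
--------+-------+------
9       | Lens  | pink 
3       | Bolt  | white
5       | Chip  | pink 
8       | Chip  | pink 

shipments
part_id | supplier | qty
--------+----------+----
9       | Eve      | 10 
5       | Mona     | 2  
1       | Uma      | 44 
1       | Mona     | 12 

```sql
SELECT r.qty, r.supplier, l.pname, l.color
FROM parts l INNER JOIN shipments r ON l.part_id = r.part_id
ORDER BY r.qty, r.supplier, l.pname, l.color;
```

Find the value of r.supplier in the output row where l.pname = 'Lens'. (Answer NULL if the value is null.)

INNER JOIN keeps only pairs where the ON condition holds.
Matching on l.part_id = r.part_id.
- l[0] part_id=9 → 1 match(es) in r → 1 row(s).
- l[1] part_id=3 → no match; dropped.
- l[2] part_id=5 → 1 match(es) in r → 1 row(s).
- l[3] part_id=8 → no match; dropped.

Eve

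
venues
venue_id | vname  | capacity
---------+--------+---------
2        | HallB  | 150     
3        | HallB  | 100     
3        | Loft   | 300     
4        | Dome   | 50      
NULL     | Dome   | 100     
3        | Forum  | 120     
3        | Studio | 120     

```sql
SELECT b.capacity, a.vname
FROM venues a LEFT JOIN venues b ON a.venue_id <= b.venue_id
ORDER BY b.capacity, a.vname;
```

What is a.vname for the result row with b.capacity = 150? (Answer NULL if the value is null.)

HallB

LEFT JOIN keeps every row from `venues a`; unmatched rows get NULL for `venues b`'s columns.
Matching on a.venue_id <= b.venue_id. A NULL in a compared column never satisfies the condition.
- a[0] venue_id=2 → 6 match(es) in b → 6 row(s).
- a[1] venue_id=3 → 5 match(es) in b → 5 row(s).
- a[2] venue_id=3 → 5 match(es) in b → 5 row(s).
- a[3] venue_id=4 → 1 match(es) in b → 1 row(s).
- a[4] venue_id=NULL → no match; kept with NULLs on the b side.
- a[5] venue_id=3 → 5 match(es) in b → 5 row(s).
- a[6] venue_id=3 → 5 match(es) in b → 5 row(s).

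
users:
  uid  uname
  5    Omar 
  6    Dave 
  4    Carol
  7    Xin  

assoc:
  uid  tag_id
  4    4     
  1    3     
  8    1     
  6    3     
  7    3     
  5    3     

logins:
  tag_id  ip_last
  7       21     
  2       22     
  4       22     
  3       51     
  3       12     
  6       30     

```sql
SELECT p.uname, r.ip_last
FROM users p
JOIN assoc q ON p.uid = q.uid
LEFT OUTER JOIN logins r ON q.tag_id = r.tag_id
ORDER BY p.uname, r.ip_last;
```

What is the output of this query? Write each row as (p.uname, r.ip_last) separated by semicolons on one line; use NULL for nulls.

(Carol, 22); (Dave, 12); (Dave, 51); (Omar, 12); (Omar, 51); (Xin, 12); (Xin, 51)

Step 1 — p INNER JOIN q on uid → 4 row(s).
Then LEFT JOIN `logins r` on tag_id: each of those 4 rows is kept; rows whose q.tag_id has no match in r get NULL for r's columns.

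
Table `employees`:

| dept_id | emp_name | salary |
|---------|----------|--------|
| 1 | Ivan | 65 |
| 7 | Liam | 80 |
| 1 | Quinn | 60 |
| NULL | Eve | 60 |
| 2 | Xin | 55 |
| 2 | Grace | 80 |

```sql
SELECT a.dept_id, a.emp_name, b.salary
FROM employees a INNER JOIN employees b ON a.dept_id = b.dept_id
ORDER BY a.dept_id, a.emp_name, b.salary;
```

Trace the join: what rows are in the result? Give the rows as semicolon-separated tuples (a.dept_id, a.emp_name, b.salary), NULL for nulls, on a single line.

(1, Ivan, 60); (1, Ivan, 65); (1, Quinn, 60); (1, Quinn, 65); (2, Grace, 55); (2, Grace, 80); (2, Xin, 55); (2, Xin, 80); (7, Liam, 80)

INNER JOIN keeps only pairs where the ON condition holds.
Matching on a.dept_id = b.dept_id. A NULL in a compared column never satisfies the condition.
- a[0] dept_id=1 → 2 match(es) in b → 2 row(s).
- a[1] dept_id=7 → 1 match(es) in b → 1 row(s).
- a[2] dept_id=1 → 2 match(es) in b → 2 row(s).
- a[3] dept_id=NULL → no match; dropped.
- a[4] dept_id=2 → 2 match(es) in b → 2 row(s).
- a[5] dept_id=2 → 2 match(es) in b → 2 row(s).
After projecting and ordering:
a.dept_id | a.emp_name | b.salary
1 | Ivan | 60
1 | Ivan | 65
1 | Quinn | 60
1 | Quinn | 65
2 | Grace | 55
2 | Grace | 80
2 | Xin | 55
2 | Xin | 80
7 | Liam | 80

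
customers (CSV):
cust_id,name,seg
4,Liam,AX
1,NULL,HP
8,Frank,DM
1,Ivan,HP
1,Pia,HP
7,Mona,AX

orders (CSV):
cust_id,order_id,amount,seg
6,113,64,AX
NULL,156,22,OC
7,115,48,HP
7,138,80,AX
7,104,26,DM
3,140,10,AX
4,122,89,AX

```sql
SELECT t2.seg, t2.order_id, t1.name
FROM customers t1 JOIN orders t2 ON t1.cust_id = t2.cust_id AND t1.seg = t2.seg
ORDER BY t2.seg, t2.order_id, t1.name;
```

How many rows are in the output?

INNER JOIN keeps only pairs where the ON condition holds.
Matching on t1.cust_id = t2.cust_id AND t1.seg = t2.seg. A NULL in a compared column never satisfies the condition.
Matched pairs: 2.
Total: 2 rows.

2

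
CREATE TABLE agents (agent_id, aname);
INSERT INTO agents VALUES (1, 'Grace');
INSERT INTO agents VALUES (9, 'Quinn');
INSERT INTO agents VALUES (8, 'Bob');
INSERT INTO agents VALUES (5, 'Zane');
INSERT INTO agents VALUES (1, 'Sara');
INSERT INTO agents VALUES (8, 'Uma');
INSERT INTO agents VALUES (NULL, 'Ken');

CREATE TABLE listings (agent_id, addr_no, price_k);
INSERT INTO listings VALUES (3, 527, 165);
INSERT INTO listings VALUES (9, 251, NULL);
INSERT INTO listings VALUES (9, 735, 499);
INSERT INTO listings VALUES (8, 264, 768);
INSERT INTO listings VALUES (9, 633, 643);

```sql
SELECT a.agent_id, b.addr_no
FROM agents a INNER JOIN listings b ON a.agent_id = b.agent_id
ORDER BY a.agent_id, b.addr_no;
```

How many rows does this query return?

5

INNER JOIN keeps only pairs where the ON condition holds.
Matching on a.agent_id = b.agent_id. A NULL in a compared column never satisfies the condition.
Matched pairs: 5.
Total: 5 rows.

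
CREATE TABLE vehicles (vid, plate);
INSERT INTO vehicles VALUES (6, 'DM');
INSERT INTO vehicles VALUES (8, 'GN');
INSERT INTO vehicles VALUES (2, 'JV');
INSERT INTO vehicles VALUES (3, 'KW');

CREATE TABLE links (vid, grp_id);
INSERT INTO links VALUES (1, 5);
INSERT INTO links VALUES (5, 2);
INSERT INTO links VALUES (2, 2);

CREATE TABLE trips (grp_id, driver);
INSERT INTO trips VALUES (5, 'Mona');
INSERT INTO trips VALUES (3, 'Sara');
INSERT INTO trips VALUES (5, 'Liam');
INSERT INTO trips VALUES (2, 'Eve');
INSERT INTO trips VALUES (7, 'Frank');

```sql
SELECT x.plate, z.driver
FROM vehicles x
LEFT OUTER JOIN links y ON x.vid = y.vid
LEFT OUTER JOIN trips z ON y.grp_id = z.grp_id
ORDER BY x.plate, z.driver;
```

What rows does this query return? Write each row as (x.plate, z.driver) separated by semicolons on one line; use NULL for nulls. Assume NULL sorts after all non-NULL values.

(DM, NULL); (GN, NULL); (JV, Eve); (KW, NULL)

Joins associate left-to-right: vehicles LEFT JOIN links on vid gives 4 intermediate row(s).
Then LEFT JOIN `trips z` on grp_id: each of those 4 rows is kept; rows whose y.grp_id has no match in z get NULL for z's columns.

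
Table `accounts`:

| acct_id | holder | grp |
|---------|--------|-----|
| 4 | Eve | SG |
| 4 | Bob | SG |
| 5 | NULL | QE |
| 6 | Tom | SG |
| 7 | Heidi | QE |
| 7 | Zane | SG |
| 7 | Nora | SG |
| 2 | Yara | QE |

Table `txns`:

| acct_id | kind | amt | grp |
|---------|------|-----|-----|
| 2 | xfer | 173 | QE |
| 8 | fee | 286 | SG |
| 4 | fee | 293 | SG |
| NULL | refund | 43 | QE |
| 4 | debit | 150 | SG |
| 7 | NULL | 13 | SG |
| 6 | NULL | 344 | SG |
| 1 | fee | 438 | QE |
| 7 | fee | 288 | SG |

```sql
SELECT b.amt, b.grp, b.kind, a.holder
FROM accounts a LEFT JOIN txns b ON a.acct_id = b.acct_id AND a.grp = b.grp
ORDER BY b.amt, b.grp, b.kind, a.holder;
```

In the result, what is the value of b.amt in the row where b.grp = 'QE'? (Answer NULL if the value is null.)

173

LEFT JOIN keeps every row from `accounts`; unmatched rows get NULL for `txns`'s columns.
Matching on a.acct_id = b.acct_id AND a.grp = b.grp. A NULL in a compared column never satisfies the condition.
- acct_id=4, grp=SG: 2 matching b row(s), so 2 row(s) emitted.
- acct_id=4, grp=SG: 2 matching b row(s), so 2 row(s) emitted.
- acct_id=5, grp=QE: no b row matches, row kept with b columns NULL.
- acct_id=6, grp=SG: 1 matching b row(s), so 1 row(s) emitted.
- acct_id=7, grp=QE: no b row matches, row kept with b columns NULL.
- acct_id=7, grp=SG: 2 matching b row(s), so 2 row(s) emitted.
- acct_id=7, grp=SG: 2 matching b row(s), so 2 row(s) emitted.
- acct_id=2, grp=QE: 1 matching b row(s), so 1 row(s) emitted.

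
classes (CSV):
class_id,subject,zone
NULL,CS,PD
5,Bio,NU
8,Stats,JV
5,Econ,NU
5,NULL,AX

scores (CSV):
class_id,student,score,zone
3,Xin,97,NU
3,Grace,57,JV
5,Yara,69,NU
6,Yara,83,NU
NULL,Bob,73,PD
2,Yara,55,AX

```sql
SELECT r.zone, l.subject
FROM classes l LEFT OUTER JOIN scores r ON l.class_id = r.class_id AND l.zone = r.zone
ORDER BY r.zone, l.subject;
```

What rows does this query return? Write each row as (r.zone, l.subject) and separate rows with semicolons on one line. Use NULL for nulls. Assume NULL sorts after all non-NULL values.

(NU, Bio); (NU, Econ); (NULL, CS); (NULL, Stats); (NULL, NULL)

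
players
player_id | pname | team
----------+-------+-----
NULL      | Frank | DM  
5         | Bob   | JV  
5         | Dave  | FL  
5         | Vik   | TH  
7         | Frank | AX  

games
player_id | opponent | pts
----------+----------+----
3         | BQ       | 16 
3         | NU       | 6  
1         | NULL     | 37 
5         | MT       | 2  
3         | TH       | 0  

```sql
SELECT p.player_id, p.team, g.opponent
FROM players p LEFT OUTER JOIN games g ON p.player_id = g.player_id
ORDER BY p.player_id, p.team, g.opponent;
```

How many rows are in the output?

5

LEFT JOIN keeps every row from `players`; unmatched rows get NULL for `games`'s columns.
Matching on p.player_id = g.player_id. A NULL in a compared column never satisfies the condition.
- p (player_id=NULL) has no partner → padded with NULL.
- p (player_id=5) pairs with 1 row(s) of g.
- p (player_id=5) pairs with 1 row(s) of g.
- p (player_id=5) pairs with 1 row(s) of g.
- p (player_id=7) has no partner → padded with NULL.
Total: 3 matched + 2 padded = 5 rows.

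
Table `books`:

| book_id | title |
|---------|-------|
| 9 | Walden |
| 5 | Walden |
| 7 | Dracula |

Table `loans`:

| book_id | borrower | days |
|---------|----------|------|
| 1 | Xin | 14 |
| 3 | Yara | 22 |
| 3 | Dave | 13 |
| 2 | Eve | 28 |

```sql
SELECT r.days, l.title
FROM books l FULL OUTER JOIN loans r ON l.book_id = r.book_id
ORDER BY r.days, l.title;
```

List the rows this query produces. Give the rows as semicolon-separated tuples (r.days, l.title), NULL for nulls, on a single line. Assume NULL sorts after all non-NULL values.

(13, NULL); (14, NULL); (22, NULL); (28, NULL); (NULL, Dracula); (NULL, Walden); (NULL, Walden)

FULL OUTER JOIN keeps every row from both sides; unmatched rows get NULL for the other side's columns.
Matching on l.book_id = r.book_id.
- l (book_id=9) has no partner → padded with NULL.
- l (book_id=5) has no partner → padded with NULL.
- l (book_id=7) has no partner → padded with NULL.
- plus 4 unmatched r row(s), each kept with NULL l columns.
After projecting and ordering:
r.days | l.title
13 | NULL
14 | NULL
22 | NULL
28 | NULL
NULL | Dracula
NULL | Walden
NULL | Walden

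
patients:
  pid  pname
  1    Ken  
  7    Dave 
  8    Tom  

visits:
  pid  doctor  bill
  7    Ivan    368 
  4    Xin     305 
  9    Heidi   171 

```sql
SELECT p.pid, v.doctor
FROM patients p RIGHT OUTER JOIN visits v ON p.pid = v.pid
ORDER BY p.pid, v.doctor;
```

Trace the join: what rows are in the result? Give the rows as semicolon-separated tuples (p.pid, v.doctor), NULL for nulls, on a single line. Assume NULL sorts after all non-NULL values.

RIGHT JOIN keeps every row from `visits`; unmatched rows get NULL for `patients`'s columns.
Matching on p.pid = v.pid.
- p (pid=1) has no partner in v.
- p (pid=7) pairs with 1 row(s) of v.
- p (pid=8) has no partner in v.
- plus 2 unmatched v row(s), each kept with NULL p columns.
After projecting and ordering:
p.pid | v.doctor
7 | Ivan
NULL | Heidi
NULL | Xin

(7, Ivan); (NULL, Heidi); (NULL, Xin)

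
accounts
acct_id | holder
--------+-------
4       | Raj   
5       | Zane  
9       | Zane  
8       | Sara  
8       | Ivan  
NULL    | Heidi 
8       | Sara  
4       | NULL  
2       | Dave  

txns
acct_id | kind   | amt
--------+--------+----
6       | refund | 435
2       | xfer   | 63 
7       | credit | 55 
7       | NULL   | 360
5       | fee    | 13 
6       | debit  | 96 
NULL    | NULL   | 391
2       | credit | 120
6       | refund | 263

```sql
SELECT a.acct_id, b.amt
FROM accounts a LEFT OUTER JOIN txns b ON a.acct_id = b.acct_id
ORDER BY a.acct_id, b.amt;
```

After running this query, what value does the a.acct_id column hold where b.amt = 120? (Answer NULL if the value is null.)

2

LEFT JOIN keeps every row from `accounts`; unmatched rows get NULL for `txns`'s columns.
Matching on a.acct_id = b.acct_id. A NULL in a compared column never satisfies the condition.
Matched pairs: 3; unmatched a rows kept: 7.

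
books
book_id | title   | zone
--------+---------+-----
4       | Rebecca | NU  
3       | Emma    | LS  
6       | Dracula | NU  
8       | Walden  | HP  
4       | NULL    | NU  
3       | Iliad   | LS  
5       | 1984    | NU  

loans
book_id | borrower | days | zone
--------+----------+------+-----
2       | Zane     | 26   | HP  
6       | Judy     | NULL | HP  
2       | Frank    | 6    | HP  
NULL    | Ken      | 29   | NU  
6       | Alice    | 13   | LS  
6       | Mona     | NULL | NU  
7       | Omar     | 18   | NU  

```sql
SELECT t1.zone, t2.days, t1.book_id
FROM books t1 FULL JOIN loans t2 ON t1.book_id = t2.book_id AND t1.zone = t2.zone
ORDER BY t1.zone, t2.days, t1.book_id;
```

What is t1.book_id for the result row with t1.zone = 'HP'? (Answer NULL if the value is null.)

8

FULL OUTER JOIN keeps every row from both sides; unmatched rows get NULL for the other side's columns.
Matching on t1.book_id = t2.book_id AND t1.zone = t2.zone. A NULL in a compared column never satisfies the condition.
- t1 (book_id=4, zone=NU) has no partner → padded with NULL.
- t1 (book_id=3, zone=LS) has no partner → padded with NULL.
- t1 (book_id=6, zone=NU) pairs with 1 row(s) of t2.
- t1 (book_id=8, zone=HP) has no partner → padded with NULL.
- t1 (book_id=4, zone=NU) has no partner → padded with NULL.
- t1 (book_id=3, zone=LS) has no partner → padded with NULL.
- t1 (book_id=5, zone=NU) has no partner → padded with NULL.
- 6 row(s) from t2 found no t1 partner → padded with NULL.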